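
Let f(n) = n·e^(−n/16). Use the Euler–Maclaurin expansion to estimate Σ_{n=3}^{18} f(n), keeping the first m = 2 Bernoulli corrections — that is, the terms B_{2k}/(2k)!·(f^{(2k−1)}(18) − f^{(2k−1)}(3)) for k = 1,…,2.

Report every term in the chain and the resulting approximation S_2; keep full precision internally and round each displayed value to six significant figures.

The integral term ∫_3^18 x·e^(−x/16) dx = 75.4139.
½[f(3) + f(18)] = ½[2.48709 + 5.84374] = 4.16542.
So far: 79.5793.
Correction k=1: B_{2}/2! · (f^{(1)}(18) − f^{(1)}(3)) = 1/12 · (-0.0405816 − 0.673586) = -0.0595140.
After k=1: 79.5198.
Correction k=2: B_{4}/4! · (f^{(3)}(18) − f^{(3)}(3)) = −1/720 · (0.00237783 − 0.00910799) = 9.34744e-06.

S_2 ≈ 79.5198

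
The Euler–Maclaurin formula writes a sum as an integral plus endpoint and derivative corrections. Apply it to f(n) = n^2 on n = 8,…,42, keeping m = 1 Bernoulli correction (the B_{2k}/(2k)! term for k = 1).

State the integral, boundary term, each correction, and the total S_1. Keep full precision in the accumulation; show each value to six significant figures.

S_1 ≈ 25445.0

∫_8^42 x^2 dx evaluates to 24525.3.
Endpoint term: (f(8) + f(42))/2 = (64.0000 + 1764.00)/2 = 914.000.
Running total after boundary: 25439.3.
k=1: B_{2}/(2)! × [f^{(1)}(42) − f^{(1)}(8)] = 1/12 × (84.0000 − 16.0000) = 5.66667.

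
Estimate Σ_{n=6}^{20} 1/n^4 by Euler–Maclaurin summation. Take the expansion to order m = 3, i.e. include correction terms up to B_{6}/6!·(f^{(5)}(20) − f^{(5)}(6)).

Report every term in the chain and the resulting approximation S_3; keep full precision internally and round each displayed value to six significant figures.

S_3 ≈ 0.00193266

∫_6^20 1/x^4 dx evaluates to 0.00150154.
Boundary: ½(f(6) + f(20)) = ½(0.000771605 + 6.25000e-06) = 0.000388927.
Integral + boundary = 0.00189047.
k=1: B_{2}/(2)! × [f^{(1)}(20) − f^{(1)}(6)] = 1/12 × (-1.25000e-06 − (-0.000514403)) = 4.27628e-05.
Partial sum through k=1: 0.00193323.
k=2: B_{4}/(4)! × [f^{(3)}(20) − f^{(3)}(6)] = −1/720 × (-9.37500e-08 − (-0.000428669)) = -5.95244e-07.
Partial sum through k=2: 0.00193264.
k=3: B_{6}/(6)! × [f^{(5)}(20) − f^{(5)}(6)] = 1/30240 × (-1.31250e-08 − (-0.000666819)) = 2.20505e-08.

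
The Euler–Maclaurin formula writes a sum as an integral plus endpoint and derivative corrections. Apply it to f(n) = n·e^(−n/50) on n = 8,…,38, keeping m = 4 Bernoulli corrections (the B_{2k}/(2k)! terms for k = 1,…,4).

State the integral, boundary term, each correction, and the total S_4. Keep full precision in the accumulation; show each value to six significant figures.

S_4 ≈ 425.729

∫_8^38 x·e^(−x/50) dx evaluates to 413.485.
Endpoint term: (f(8) + f(38))/2 = (6.81715 + 17.7713)/2 = 12.2942.
Running total after boundary: 425.779.
Correction k=1: B_{2}/2! · (f^{(1)}(38) − f^{(1)}(8)) = 1/12 · (0.112240 − 0.715801) = -0.0502967.
Partial sum through k=1: 425.729.
Correction k=2: B_{4}/4! · (f^{(3)}(38) − f^{(3)}(8)) = −1/720 · (0.000419029 − 0.000968035) = 7.62509e-07.
Partial sum through k=2: 425.729.
Correction k=3: B_{6}/6! · (f^{(5)}(38) − f^{(5)}(8)) = 1/30240 · (3.17265e-07 − 6.59900e-07) = -1.13305e-11.
Partial sum through k=3: 425.729.
Correction k=4: B_{8}/8! · (f^{(7)}(38) − f^{(7)}(8)) = −1/1209600 · (1.86767e-10 − 3.73034e-10) = 1.53991e-16.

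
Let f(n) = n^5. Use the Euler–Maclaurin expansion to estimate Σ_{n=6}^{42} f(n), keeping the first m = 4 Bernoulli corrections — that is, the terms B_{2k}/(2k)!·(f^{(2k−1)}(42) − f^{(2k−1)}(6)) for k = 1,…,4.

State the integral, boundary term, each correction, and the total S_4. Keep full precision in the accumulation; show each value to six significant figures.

S_4 ≈ 9.81476e+08

The integral term ∫_6^42 x^5 dx = 9.14831e+08.
½[f(6) + f(42)] = ½[7776.00 + 1.30691e+08] = 6.53495e+07.
So far: 9.80180e+08.
Order-1 term: 1/12 · (1.55585e+07 − 6480.00) = 1.29600e+06.
Running total after k=1: 9.81476e+08.
Order-2 term: −1/720 · (105840 − 2160.00) = -144.000.
Running total after k=2: 9.81476e+08.
Order-3 term: 1/30240 · (120.000 − 120.000) = 0.00000.
Running total after k=3: 9.81476e+08.
Order-4 term: −1/1209600 · (0.00000 − 0.00000) = 0.00000.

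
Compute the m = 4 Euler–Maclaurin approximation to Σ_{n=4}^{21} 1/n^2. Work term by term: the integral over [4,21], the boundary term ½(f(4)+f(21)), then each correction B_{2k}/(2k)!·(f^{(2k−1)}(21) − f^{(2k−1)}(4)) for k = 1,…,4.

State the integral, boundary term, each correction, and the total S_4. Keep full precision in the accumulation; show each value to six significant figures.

Integral: ∫_4^21 1/x^2 dx = 0.202381.
½[f(4) + f(21)] = ½[0.0625000 + 0.00226757] = 0.0323838.
Integral + boundary = 0.234765.
k=1: B_{2}/(2)! × [f^{(1)}(21) − f^{(1)}(4)] = 1/12 × (-0.000215959 − (-0.0312500)) = 0.00258617.
Running total after k=1: 0.237351.
k=2: B_{4}/(4)! × [f^{(3)}(21) − f^{(3)}(4)] = −1/720 × (-5.87645e-06 − (-0.0234375)) = -3.25439e-05.
Running total after k=2: 0.237318.
k=3: B_{6}/(6)! × [f^{(5)}(21) − f^{(5)}(4)] = 1/30240 × (-3.99758e-07 − (-0.0439453)) = 1.45320e-06.
Running total after k=3: 0.237320.
k=4: B_{8}/(8)! × [f^{(7)}(21) − f^{(7)}(4)] = −1/1209600 × (-5.07630e-08 − (-0.153809)) = -1.27157e-07.

S_4 ≈ 0.237320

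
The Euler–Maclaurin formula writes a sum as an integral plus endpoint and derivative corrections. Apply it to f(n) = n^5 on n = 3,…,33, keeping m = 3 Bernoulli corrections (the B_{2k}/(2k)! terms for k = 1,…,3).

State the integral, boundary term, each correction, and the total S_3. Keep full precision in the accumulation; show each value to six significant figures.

S_3 ≈ 2.35306e+08

∫_3^33 x^5 dx evaluates to 2.15245e+08.
Boundary: ½(f(3) + f(33)) = ½(243.000 + 3.91354e+07) = 1.95678e+07.
Running total after boundary: 2.34812e+08.
Order-1 term: 1/12 · (5.92960e+06 − 405.000) = 494100.
Running total after k=1: 2.35306e+08.
Order-2 term: −1/720 · (65340.0 − 540.000) = -90.0000.
Running total after k=2: 2.35306e+08.
Order-3 term: 1/30240 · (120.000 − 120.000) = 0.00000.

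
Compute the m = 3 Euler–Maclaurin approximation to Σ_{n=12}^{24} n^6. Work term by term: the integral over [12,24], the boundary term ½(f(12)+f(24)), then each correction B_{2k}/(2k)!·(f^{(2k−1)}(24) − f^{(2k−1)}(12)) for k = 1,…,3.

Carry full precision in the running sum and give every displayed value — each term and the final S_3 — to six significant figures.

S_3 ≈ 7.50991e+08

Integral: ∫_12^24 x^6 dx = 6.50091e+08.
Endpoint term: (f(12) + f(24))/2 = (2.98598e+06 + 1.91103e+08)/2 = 9.70445e+07.
So far: 7.47136e+08.
k=1: B_{2}/(2)! × [f^{(1)}(24) − f^{(1)}(12)] = 1/12 × (4.77757e+07 − 1.49299e+06) = 3.85690e+06.
Partial sum through k=1: 7.50993e+08.
k=2: B_{4}/(4)! × [f^{(3)}(24) − f^{(3)}(12)] = −1/720 × (1.65888e+06 − 207360) = -2016.00.
Partial sum through k=2: 7.50991e+08.
k=3: B_{6}/(6)! × [f^{(5)}(24) − f^{(5)}(12)] = 1/30240 × (17280.0 − 8640.00) = 0.285714.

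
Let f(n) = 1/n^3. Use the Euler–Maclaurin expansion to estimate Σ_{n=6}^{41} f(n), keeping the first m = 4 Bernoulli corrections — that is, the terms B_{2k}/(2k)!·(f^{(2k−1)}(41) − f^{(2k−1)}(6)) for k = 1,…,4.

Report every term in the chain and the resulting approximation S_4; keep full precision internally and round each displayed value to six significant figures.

S_4 ≈ 0.0161046

The integral term ∫_6^41 1/x^3 dx = 0.0135914.
Endpoint term: (f(6) + f(41))/2 = (0.00462963 + 1.45094e-05)/2 = 0.00232207.
Integral + boundary = 0.0159135.
k=1: B_{2}/(2)! × [f^{(1)}(41) − f^{(1)}(6)] = 1/12 × (-1.06166e-06 − (-0.00231481)) = 0.000192813.
After k=1: 0.0161063.
k=2: B_{4}/(4)! × [f^{(3)}(41) − f^{(3)}(6)] = −1/720 × (-1.26313e-08 − (-0.00128601)) = -1.78610e-06.
After k=2: 0.0161045.
k=3: B_{6}/(6)! × [f^{(5)}(41) − f^{(5)}(6)] = 1/30240 × (-3.15595e-10 − (-0.00150034)) = 4.96145e-08.
After k=3: 0.0161046.
k=4: B_{8}/(8)! × [f^{(7)}(41) − f^{(7)}(6)] = −1/1209600 × (-1.35174e-11 − (-0.00300069)) = -2.48073e-09.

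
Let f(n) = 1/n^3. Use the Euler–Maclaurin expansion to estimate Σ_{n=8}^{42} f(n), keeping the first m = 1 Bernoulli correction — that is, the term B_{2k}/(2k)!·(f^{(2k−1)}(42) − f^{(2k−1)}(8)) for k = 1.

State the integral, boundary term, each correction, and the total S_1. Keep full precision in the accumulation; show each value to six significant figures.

S_1 ≈ 0.00857332

Integral: ∫_8^42 1/x^3 dx = 0.00752905.
½[f(8) + f(42)] = ½[0.00195312 + 1.34975e-05] = 0.000983311.
Running total after boundary: 0.00851236.
k=1: B_{2}/(2)! × [f^{(1)}(42) − f^{(1)}(8)] = 1/12 × (-9.64104e-07 − (-0.000732422)) = 6.09548e-05.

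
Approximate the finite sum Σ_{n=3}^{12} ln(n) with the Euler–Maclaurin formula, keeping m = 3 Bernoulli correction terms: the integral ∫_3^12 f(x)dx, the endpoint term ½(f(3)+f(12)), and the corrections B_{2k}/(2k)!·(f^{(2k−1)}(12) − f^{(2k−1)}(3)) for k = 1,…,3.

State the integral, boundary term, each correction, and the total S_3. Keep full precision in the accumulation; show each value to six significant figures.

Integral: ∫_3^12 ln(x) dx = 17.5230.
Endpoint term: (f(3) + f(12))/2 = (1.09861 + 2.48491)/2 = 1.79176.
Running total after boundary: 19.3148.
Order-1 term: 1/12 · (0.0833333 − 0.333333) = -0.0208333.
Partial sum through k=1: 19.2940.
Order-2 term: −1/720 · (0.00115741 − 0.0740741) = 0.000101273.
Partial sum through k=2: 19.2941.
Order-3 term: 1/30240 · (9.64506e-05 − 0.0987654) = -3.26286e-06.

S_3 ≈ 19.2941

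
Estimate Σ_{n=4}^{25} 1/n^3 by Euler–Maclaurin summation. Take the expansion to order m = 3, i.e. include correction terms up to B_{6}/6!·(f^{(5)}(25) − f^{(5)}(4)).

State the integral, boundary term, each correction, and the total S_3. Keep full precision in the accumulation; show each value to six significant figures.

The integral term ∫_4^25 1/x^3 dx = 0.0304500.
Endpoint term: (f(4) + f(25))/2 = (0.0156250 + 6.40000e-05)/2 = 0.00784450.
Running total after boundary: 0.0382945.
Correction k=1: B_{2}/2! · (f^{(1)}(25) − f^{(1)}(4)) = 1/12 · (-7.68000e-06 − (-0.0117188)) = 0.000975923.
Partial sum through k=1: 0.0392704.
Correction k=2: B_{4}/4! · (f^{(3)}(25) − f^{(3)}(4)) = −1/720 · (-2.45760e-07 − (-0.0146484)) = -2.03447e-05.
Partial sum through k=2: 0.0392501.
Correction k=3: B_{6}/6! · (f^{(5)}(25) − f^{(5)}(4)) = 1/30240 · (-1.65151e-08 − (-0.0384521)) = 1.27157e-06.

S_3 ≈ 0.0392513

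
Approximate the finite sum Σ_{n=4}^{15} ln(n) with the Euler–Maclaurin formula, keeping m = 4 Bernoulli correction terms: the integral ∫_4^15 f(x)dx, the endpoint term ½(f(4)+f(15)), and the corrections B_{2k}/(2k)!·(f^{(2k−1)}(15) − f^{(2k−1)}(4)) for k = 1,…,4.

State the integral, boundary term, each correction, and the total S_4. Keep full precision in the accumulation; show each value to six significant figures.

S_4 ≈ 26.1075

Integral: ∫_4^15 ln(x) dx = 24.0756.
Boundary: ½(f(4) + f(15)) = ½(1.38629 + 2.70805) = 2.04717.
So far: 26.1227.
k=1: B_{2}/(2)! × [f^{(1)}(15) − f^{(1)}(4)] = 1/12 × (0.0666667 − 0.250000) = -0.0152778.
After k=1: 26.1075.
k=2: B_{4}/(4)! × [f^{(3)}(15) − f^{(3)}(4)] = −1/720 × (0.000592593 − 0.0312500) = 4.25797e-05.
After k=2: 26.1075.
k=3: B_{6}/(6)! × [f^{(5)}(15) − f^{(5)}(4)] = 1/30240 × (3.16049e-05 − 0.0234375) = -7.74004e-07.
After k=3: 26.1075.
k=4: B_{8}/(8)! × [f^{(7)}(15) − f^{(7)}(4)] = −1/1209600 × (4.21399e-06 − 0.0439453) = 3.63270e-08.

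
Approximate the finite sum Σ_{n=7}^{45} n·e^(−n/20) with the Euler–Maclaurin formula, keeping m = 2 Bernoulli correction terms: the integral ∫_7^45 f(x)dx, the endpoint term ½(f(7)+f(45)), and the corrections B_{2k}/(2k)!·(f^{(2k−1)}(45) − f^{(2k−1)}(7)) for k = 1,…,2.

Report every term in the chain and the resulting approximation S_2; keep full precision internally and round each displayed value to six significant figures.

The integral term ∫_7^45 x·e^(−x/20) dx = 243.513.
½[f(7) + f(45)] = ½[4.93282 + 4.74297] = 4.83789.
So far: 248.350.
k=1: B_{2}/(2)! × [f^{(1)}(45) − f^{(1)}(7)] = 1/12 × (-0.131749 − 0.458047) = -0.0491497.
Partial sum through k=1: 248.301.
k=2: B_{4}/(4)! × [f^{(3)}(45) − f^{(3)}(7)] = −1/720 × (0.000197624 − 0.00466856) = 6.20963e-06.

S_2 ≈ 248.301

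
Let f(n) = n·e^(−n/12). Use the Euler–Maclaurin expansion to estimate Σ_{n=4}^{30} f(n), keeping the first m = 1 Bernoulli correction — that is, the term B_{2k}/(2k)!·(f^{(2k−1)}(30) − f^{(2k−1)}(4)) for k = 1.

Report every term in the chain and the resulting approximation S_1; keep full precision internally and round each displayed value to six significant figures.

S_1 ≈ 98.8174

The integral term ∫_4^30 x·e^(−x/12) dx = 96.2032.
Endpoint term: (f(4) + f(30))/2 = (2.86613 + 2.46255)/2 = 2.66434.
Integral + boundary = 98.8675.
k=1: B_{2}/(2)! × [f^{(1)}(30) − f^{(1)}(4)] = 1/12 × (-0.123127 − 0.477688) = -0.0500679.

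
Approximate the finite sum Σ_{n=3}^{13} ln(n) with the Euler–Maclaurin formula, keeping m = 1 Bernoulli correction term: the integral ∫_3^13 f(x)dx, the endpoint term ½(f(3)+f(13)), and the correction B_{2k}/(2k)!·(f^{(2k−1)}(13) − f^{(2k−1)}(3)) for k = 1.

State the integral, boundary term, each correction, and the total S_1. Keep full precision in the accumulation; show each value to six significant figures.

Integral: ∫_3^13 ln(x) dx = 20.0485.
Endpoint term: (f(3) + f(13))/2 = (1.09861 + 2.56495)/2 = 1.83178.
So far: 21.8803.
Order-1 term: 1/12 · (0.0769231 − 0.333333) = -0.0213675.

S_1 ≈ 21.8589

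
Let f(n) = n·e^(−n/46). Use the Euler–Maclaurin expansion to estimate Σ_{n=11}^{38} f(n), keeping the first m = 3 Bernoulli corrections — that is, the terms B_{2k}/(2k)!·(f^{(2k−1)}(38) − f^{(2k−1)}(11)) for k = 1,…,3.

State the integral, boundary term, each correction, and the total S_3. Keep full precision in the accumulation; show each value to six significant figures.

The integral term ∫_11^38 x·e^(−x/46) dx = 372.832.
Boundary: ½(f(11) + f(38)) = ½(8.66043 + 16.6348) = 12.6476.
So far: 385.480.
k=1: B_{2}/(2)! × [f^{(1)}(38) − f^{(1)}(11)] = 1/12 × (0.0761320 − 0.599042) = -0.0435758.
After k=1: 385.436.
k=2: B_{4}/(4)! × [f^{(3)}(38) − f^{(3)}(11)] = −1/720 × (0.000449740 − 0.00102725) = 8.02101e-07.
After k=2: 385.436.
k=3: B_{6}/(6)! × [f^{(5)}(38) − f^{(5)}(11)] = 1/30240 × (4.08082e-07 − 8.37147e-07) = -1.41887e-11.

S_3 ≈ 385.436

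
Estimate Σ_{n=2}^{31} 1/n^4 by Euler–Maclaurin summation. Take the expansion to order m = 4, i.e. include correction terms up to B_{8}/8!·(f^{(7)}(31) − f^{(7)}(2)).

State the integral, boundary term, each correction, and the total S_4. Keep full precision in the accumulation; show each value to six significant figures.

S_4 ≈ 0.0822105

∫_2^31 1/x^4 dx evaluates to 0.0416555.
Boundary: ½(f(2) + f(31)) = ½(0.0625000 + 1.08281e-06) = 0.0312505.
Running total after boundary: 0.0729060.
k=1: B_{2}/(2)! × [f^{(1)}(31) − f^{(1)}(2)] = 1/12 × (-1.39718e-07 − (-0.125000)) = 0.0104167.
Partial sum through k=1: 0.0833227.
k=2: B_{4}/(4)! × [f^{(3)}(31) − f^{(3)}(2)] = −1/720 × (-4.36164e-09 − (-0.937500)) = -0.00130208.
Partial sum through k=2: 0.0820206.
k=3: B_{6}/(6)! × [f^{(5)}(31) − f^{(5)}(2)] = 1/30240 × (-2.54164e-10 − (-13.1250)) = 0.000434028.
Partial sum through k=3: 0.0824546.
k=4: B_{8}/(8)! × [f^{(7)}(31) − f^{(7)}(2)] = −1/1209600 × (-2.38031e-11 − (-295.312)) = -0.000244141.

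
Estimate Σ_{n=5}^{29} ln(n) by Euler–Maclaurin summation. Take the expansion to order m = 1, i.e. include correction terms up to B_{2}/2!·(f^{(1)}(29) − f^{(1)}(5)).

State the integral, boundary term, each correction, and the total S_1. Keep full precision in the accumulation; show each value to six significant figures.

S_1 ≈ 68.0790

∫_5^29 ln(x) dx evaluates to 65.6044.
½[f(5) + f(29)] = ½[1.60944 + 3.36730] = 2.48837.
So far: 68.0928.
k=1: B_{2}/(2)! × [f^{(1)}(29) − f^{(1)}(5)] = 1/12 × (0.0344828 − 0.200000) = -0.0137931.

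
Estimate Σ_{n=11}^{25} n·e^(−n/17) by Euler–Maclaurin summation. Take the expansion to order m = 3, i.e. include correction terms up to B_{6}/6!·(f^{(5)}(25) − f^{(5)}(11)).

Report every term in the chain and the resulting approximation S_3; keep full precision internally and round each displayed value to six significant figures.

S_3 ≈ 90.8832

The integral term ∫_11^25 x·e^(−x/17) dx = 85.1555.
Endpoint term: (f(11) + f(25))/2 = (5.75942 + 5.74476)/2 = 5.75209.
Integral + boundary = 90.9076.
Correction k=1: B_{2}/2! · (f^{(1)}(25) − f^{(1)}(11)) = 1/12 · (-0.108137 − 0.184794) = -0.0244109.
Partial sum through k=1: 90.8832.
Correction k=2: B_{4}/4! · (f^{(3)}(25) − f^{(3)}(11)) = −1/720 · (0.00121607 − 0.00426284) = 4.23163e-06.
Partial sum through k=2: 90.8832.
Correction k=3: B_{6}/6! · (f^{(5)}(25) − f^{(5)}(11)) = 1/30240 · (9.71043e-06 − 2.72881e-05) = -5.81272e-10.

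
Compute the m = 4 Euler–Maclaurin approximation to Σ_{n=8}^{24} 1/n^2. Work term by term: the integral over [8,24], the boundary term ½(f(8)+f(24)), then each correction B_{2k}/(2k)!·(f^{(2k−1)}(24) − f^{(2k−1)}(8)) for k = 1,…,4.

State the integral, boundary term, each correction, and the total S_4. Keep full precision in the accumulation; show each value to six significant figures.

S_4 ≈ 0.0923264

Integral: ∫_8^24 1/x^2 dx = 0.0833333.
Endpoint term: (f(8) + f(24))/2 = (0.0156250 + 0.00173611)/2 = 0.00868056.
Integral + boundary = 0.0920139.
k=1: B_{2}/(2)! × [f^{(1)}(24) − f^{(1)}(8)] = 1/12 × (-0.000144676 − (-0.00390625)) = 0.000313465.
Partial sum through k=1: 0.0923274.
k=2: B_{4}/(4)! × [f^{(3)}(24) − f^{(3)}(8)] = −1/720 × (-3.01408e-06 − (-0.000732422)) = -1.01307e-06.
Partial sum through k=2: 0.0923263.
k=3: B_{6}/(6)! × [f^{(5)}(24) − f^{(5)}(8)] = 1/30240 × (-1.56983e-07 − (-0.000343323)) = 1.13481e-08.
Partial sum through k=3: 0.0923264.
k=4: B_{8}/(8)! × [f^{(7)}(24) − f^{(7)}(8)] = −1/1209600 × (-1.52623e-08 − (-0.000300407)) = -2.48340e-10.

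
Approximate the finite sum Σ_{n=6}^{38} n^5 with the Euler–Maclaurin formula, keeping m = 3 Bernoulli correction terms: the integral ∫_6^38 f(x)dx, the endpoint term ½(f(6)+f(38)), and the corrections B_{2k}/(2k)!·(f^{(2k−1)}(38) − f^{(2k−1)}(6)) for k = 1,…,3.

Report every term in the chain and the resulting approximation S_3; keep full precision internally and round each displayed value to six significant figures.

∫_6^38 x^5 dx evaluates to 5.01815e+08.
Endpoint term: (f(6) + f(38))/2 = (7776.00 + 7.92352e+07)/2 = 3.96215e+07.
So far: 5.41436e+08.
Correction k=1: B_{2}/2! · (f^{(1)}(38) − f^{(1)}(6)) = 1/12 · (1.04257e+07 − 6480.00) = 868267.
Partial sum through k=1: 5.42305e+08.
Correction k=2: B_{4}/4! · (f^{(3)}(38) − f^{(3)}(6)) = −1/720 · (86640.0 − 2160.00) = -117.333.
Partial sum through k=2: 5.42305e+08.
Correction k=3: B_{6}/6! · (f^{(5)}(38) − f^{(5)}(6)) = 1/30240 · (120.000 − 120.000) = 0.00000.

S_3 ≈ 5.42305e+08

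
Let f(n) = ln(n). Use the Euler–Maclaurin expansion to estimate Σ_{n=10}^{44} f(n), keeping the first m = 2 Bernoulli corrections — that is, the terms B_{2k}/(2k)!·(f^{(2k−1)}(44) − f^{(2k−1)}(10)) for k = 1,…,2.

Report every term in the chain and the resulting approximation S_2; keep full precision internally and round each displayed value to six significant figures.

S_2 ≈ 112.515

The integral term ∫_10^44 ln(x) dx = 109.478.
½[f(10) + f(44)] = ½[2.30259 + 3.78419] = 3.04339.
So far: 112.522.
k=1: B_{2}/(2)! × [f^{(1)}(44) − f^{(1)}(10)] = 1/12 × (0.0227273 − 0.100000) = -0.00643939.
After k=1: 112.515.
k=2: B_{4}/(4)! × [f^{(3)}(44) − f^{(3)}(10)] = −1/720 × (2.34786e-05 − 0.00200000) = 2.74517e-06.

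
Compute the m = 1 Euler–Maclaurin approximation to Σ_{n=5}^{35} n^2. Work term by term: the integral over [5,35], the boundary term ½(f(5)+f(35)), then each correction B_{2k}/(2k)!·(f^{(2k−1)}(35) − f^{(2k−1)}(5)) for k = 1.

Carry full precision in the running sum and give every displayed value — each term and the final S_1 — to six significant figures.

∫_5^35 x^2 dx evaluates to 14250.0.
Endpoint term: (f(5) + f(35))/2 = (25.0000 + 1225.00)/2 = 625.000.
Running total after boundary: 14875.0.
k=1: B_{2}/(2)! × [f^{(1)}(35) − f^{(1)}(5)] = 1/12 × (70.0000 − 10.0000) = 5.00000.

S_1 ≈ 14880.0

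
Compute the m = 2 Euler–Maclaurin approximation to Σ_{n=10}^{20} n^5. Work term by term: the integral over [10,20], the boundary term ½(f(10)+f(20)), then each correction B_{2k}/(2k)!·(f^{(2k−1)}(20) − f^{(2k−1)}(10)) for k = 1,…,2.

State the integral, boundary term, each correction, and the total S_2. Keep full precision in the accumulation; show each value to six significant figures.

The integral term ∫_10^20 x^5 dx = 1.05000e+07.
½[f(10) + f(20)] = ½[100000 + 3.20000e+06] = 1.65000e+06.
Integral + boundary = 1.21500e+07.
Order-1 term: 1/12 · (800000 − 50000.0) = 62500.0.
After k=1: 1.22125e+07.
Order-2 term: −1/720 · (24000.0 − 6000.00) = -25.0000.

S_2 ≈ 1.22125e+07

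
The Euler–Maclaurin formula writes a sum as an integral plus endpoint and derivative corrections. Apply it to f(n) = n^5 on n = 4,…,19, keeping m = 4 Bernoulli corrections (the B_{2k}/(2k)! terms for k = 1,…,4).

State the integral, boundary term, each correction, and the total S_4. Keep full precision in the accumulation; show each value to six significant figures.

S_4 ≈ 9.13302e+06

The integral term ∫_4^19 x^5 dx = 7.84030e+06.
½[f(4) + f(19)] = ½[1024.00 + 2.47610e+06] = 1.23856e+06.
So far: 9.07886e+06.
Order-1 term: 1/12 · (651605 − 1280.00) = 54193.8.
Partial sum through k=1: 9.13305e+06.
Order-2 term: −1/720 · (21660.0 − 960.000) = -28.7500.
Partial sum through k=2: 9.13302e+06.
Order-3 term: 1/30240 · (120.000 − 120.000) = 0.00000.
Partial sum through k=3: 9.13302e+06.
Order-4 term: −1/1209600 · (0.00000 − 0.00000) = 0.00000.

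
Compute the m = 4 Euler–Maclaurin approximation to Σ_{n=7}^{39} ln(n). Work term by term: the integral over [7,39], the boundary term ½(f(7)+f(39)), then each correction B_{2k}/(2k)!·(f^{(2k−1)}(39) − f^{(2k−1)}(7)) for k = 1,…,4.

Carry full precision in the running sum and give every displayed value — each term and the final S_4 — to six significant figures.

∫_7^39 ln(x) dx evaluates to 97.2575.
Endpoint term: (f(7) + f(39))/2 = (1.94591 + 3.66356)/2 = 2.80474.
So far: 100.062.
Order-1 term: 1/12 · (0.0256410 − 0.142857) = -0.00976801.
Running total after k=1: 100.053.
Order-2 term: −1/720 · (3.37160e-05 − 0.00583090) = 8.05165e-06.
Running total after k=2: 100.053.
Order-3 term: 1/30240 · (2.66004e-07 − 0.00142798) = -4.72126e-08.
Running total after k=3: 100.053.
Order-4 term: −1/1209600 · (5.24663e-09 − 0.000874271) = 7.22773e-10.

S_4 ≈ 100.053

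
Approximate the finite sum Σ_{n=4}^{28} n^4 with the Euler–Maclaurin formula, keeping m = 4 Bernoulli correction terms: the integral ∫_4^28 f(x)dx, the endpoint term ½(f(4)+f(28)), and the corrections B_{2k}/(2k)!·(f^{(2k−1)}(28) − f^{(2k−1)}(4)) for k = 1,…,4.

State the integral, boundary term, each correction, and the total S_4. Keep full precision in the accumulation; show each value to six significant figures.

∫_4^28 x^4 dx evaluates to 3.44187e+06.
Endpoint term: (f(4) + f(28))/2 = (256.000 + 614656)/2 = 307456.
Running total after boundary: 3.74932e+06.
Correction k=1: B_{2}/2! · (f^{(1)}(28) − f^{(1)}(4)) = 1/12 · (87808.0 − 256.000) = 7296.00.
After k=1: 3.75662e+06.
Correction k=2: B_{4}/4! · (f^{(3)}(28) − f^{(3)}(4)) = −1/720 · (672.000 − 96.0000) = -0.800000.
After k=2: 3.75662e+06.
Correction k=3: B_{6}/6! · (f^{(5)}(28) − f^{(5)}(4)) = 1/30240 · (0.00000 − 0.00000) = 0.00000.
After k=3: 3.75662e+06.
Correction k=4: B_{8}/8! · (f^{(7)}(28) − f^{(7)}(4)) = −1/1209600 · (0.00000 − 0.00000) = 0.00000.

S_4 ≈ 3.75662e+06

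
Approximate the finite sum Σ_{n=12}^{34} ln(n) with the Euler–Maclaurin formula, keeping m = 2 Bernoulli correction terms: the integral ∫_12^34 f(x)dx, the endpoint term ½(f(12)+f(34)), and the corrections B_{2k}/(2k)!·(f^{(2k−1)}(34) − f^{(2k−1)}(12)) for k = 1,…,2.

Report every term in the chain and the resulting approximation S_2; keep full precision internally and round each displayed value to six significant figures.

S_2 ≈ 71.0785

Integral: ∫_12^34 ln(x) dx = 68.0774.
½[f(12) + f(34)] = ½[2.48491 + 3.52636] = 3.00563.
So far: 71.0830.
Order-1 term: 1/12 · (0.0294118 − 0.0833333) = -0.00449346.
Partial sum through k=1: 71.0785.
Order-2 term: −1/720 · (5.08854e-05 − 0.00115741) = 1.53684e-06.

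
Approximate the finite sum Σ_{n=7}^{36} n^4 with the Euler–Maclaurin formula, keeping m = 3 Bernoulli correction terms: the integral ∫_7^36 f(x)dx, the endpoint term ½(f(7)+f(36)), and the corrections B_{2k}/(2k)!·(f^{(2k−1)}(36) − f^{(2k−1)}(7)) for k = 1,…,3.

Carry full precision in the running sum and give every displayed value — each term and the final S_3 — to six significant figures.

The integral term ∫_7^36 x^4 dx = 1.20899e+07.
Boundary: ½(f(7) + f(36)) = ½(2401.00 + 1.67962e+06) = 841008.
Integral + boundary = 1.29309e+07.
k=1: B_{2}/(2)! × [f^{(1)}(36) − f^{(1)}(7)] = 1/12 × (186624 − 1372.00) = 15437.7.
After k=1: 1.29463e+07.
k=2: B_{4}/(4)! × [f^{(3)}(36) − f^{(3)}(7)] = −1/720 × (864.000 − 168.000) = -0.966667.
After k=2: 1.29463e+07.
k=3: B_{6}/(6)! × [f^{(5)}(36) − f^{(5)}(7)] = 1/30240 × (0.00000 − 0.00000) = 0.00000.

S_3 ≈ 1.29463e+07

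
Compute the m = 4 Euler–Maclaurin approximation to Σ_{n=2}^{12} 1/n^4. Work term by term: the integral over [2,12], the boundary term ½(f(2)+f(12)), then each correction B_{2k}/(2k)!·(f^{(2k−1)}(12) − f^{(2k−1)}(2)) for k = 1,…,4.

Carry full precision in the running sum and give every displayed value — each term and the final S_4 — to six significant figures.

∫_2^12 1/x^4 dx evaluates to 0.0414738.
½[f(2) + f(12)] = ½[0.0625000 + 4.82253e-05] = 0.0312741.
So far: 0.0727479.
k=1: B_{2}/(2)! × [f^{(1)}(12) − f^{(1)}(2)] = 1/12 × (-1.60751e-05 − (-0.125000)) = 0.0104153.
After k=1: 0.0831632.
k=2: B_{4}/(4)! × [f^{(3)}(12) − f^{(3)}(2)] = −1/720 × (-3.34898e-06 − (-0.937500)) = -0.00130208.
After k=2: 0.0818611.
k=3: B_{6}/(6)! × [f^{(5)}(12) − f^{(5)}(2)] = 1/30240 × (-1.30238e-06 − (-13.1250)) = 0.000434028.
After k=3: 0.0822952.
k=4: B_{8}/(8)! × [f^{(7)}(12) − f^{(7)}(2)] = −1/1209600 × (-8.13988e-07 − (-295.312)) = -0.000244141.

S_4 ≈ 0.0820510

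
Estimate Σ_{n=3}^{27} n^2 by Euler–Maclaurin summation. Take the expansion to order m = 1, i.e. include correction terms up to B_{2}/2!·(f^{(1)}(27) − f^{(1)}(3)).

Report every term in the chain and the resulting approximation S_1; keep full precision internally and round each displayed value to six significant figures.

∫_3^27 x^2 dx evaluates to 6552.00.
Endpoint term: (f(3) + f(27))/2 = (9.00000 + 729.000)/2 = 369.000.
So far: 6921.00.
Order-1 term: 1/12 · (54.0000 − 6.00000) = 4.00000.

S_1 ≈ 6925.00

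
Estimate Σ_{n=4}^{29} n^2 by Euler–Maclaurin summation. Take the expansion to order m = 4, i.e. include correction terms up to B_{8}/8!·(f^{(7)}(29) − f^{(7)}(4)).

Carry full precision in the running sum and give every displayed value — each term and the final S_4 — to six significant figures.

∫_4^29 x^2 dx evaluates to 8108.33.
½[f(4) + f(29)] = ½[16.0000 + 841.000] = 428.500.
So far: 8536.83.
Order-1 term: 1/12 · (58.0000 − 8.00000) = 4.16667.
Running total after k=1: 8541.00.
Order-2 term: −1/720 · (0.00000 − 0.00000) = 0.00000.
Running total after k=2: 8541.00.
Order-3 term: 1/30240 · (0.00000 − 0.00000) = 0.00000.
Running total after k=3: 8541.00.
Order-4 term: −1/1209600 · (0.00000 − 0.00000) = 0.00000.

S_4 ≈ 8541.00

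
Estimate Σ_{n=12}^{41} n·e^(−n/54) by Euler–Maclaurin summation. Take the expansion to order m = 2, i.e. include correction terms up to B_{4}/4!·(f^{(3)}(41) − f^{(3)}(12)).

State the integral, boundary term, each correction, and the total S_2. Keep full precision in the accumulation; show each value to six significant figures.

The integral term ∫_12^41 x·e^(−x/54) dx = 452.922.
½[f(12) + f(41)] = ½[9.60885 + 19.1885] = 14.3987.
Running total after boundary: 467.320.
Correction k=1: B_{2}/2! · (f^{(1)}(41) − f^{(1)}(12)) = 1/12 · (0.112670 − 0.622796) = -0.0425105.
Running total after k=1: 467.278.
Correction k=2: B_{4}/4! · (f^{(3)}(41) − f^{(3)}(12)) = −1/720 · (0.000359635 − 0.000762781) = 5.59926e-07.

S_2 ≈ 467.278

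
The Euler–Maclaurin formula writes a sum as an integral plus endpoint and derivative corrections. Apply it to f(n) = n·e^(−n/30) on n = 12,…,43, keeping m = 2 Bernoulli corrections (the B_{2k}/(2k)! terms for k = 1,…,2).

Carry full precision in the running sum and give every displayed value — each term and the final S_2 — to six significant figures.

The integral term ∫_12^43 x·e^(−x/30) dx = 322.261.
½[f(12) + f(43)] = ½[8.04384 + 10.2560] = 9.14994.
So far: 331.411.
Correction k=1: B_{2}/2! · (f^{(1)}(43) − f^{(1)}(12)) = 1/12 · (-0.103355 − 0.402192) = -0.0421290.
Running total after k=1: 331.369.
Correction k=2: B_{4}/4! · (f^{(3)}(43) − f^{(3)}(12)) = −1/720 · (0.000415189 − 0.00193648) = 2.11291e-06.

S_2 ≈ 331.369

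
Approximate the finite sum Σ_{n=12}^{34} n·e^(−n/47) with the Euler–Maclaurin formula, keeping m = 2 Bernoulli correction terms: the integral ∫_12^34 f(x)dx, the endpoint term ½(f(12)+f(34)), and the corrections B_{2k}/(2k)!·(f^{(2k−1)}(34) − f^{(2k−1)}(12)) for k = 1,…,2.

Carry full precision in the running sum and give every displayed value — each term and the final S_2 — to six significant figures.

The integral term ∫_12^34 x·e^(−x/47) dx = 301.390.
Endpoint term: (f(12) + f(34))/2 = (9.29603 + 16.4933)/2 = 12.8947.
So far: 314.284.
Correction k=1: B_{2}/2! · (f^{(1)}(34) − f^{(1)}(12)) = 1/12 · (0.134176 − 0.576881) = -0.0368921.
After k=1: 314.247.
Correction k=2: B_{4}/4! · (f^{(3)}(34) − f^{(3)}(12)) = −1/720 · (0.000499942 − 0.000962526) = 6.42478e-07.

S_2 ≈ 314.247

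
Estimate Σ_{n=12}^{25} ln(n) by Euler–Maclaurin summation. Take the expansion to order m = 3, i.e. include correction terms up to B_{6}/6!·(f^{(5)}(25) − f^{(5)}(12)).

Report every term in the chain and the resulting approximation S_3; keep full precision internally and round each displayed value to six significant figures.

∫_12^25 ln(x) dx evaluates to 37.6530.
Endpoint term: (f(12) + f(25))/2 = (2.48491 + 3.21888)/2 = 2.85189.
So far: 40.5049.
Order-1 term: 1/12 · (0.0400000 − 0.0833333) = -0.00361111.
Running total after k=1: 40.5013.
Order-2 term: −1/720 · (0.000128000 − 0.00115741) = 1.42973e-06.
Running total after k=2: 40.5013.
Order-3 term: 1/30240 · (2.45760e-06 − 9.64506e-05) = -3.10823e-09.

S_3 ≈ 40.5013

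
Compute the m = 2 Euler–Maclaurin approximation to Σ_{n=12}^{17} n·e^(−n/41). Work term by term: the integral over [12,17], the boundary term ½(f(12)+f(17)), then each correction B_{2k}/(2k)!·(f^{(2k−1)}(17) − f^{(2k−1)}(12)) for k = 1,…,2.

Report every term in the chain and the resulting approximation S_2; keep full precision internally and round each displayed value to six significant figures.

The integral term ∫_12^17 x·e^(−x/41) dx = 50.7564.
Endpoint term: (f(12) + f(17))/2 = (8.95510 + 11.2299)/2 = 10.0925.
Integral + boundary = 60.8489.
Order-1 term: 1/12 · (0.386682 − 0.527842) = -0.0117633.
Partial sum through k=1: 60.8371.
Order-2 term: −1/720 · (0.00101597 − 0.00120188) = 2.58207e-07.

S_2 ≈ 60.8371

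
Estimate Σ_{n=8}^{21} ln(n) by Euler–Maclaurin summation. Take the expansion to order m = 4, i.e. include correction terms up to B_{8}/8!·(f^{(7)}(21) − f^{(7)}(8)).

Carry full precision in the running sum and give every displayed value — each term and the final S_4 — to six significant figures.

∫_8^21 ln(x) dx evaluates to 34.2994.
½[f(8) + f(21)] = ½[2.07944 + 3.04452] = 2.56198.
Running total after boundary: 36.8614.
Correction k=1: B_{2}/2! · (f^{(1)}(21) − f^{(1)}(8)) = 1/12 · (0.0476190 − 0.125000) = -0.00644841.
After k=1: 36.8550.
Correction k=2: B_{4}/4! · (f^{(3)}(21) − f^{(3)}(8)) = −1/720 · (0.000215959 − 0.00390625) = 5.12540e-06.
After k=2: 36.8550.
Correction k=3: B_{6}/6! · (f^{(5)}(21) − f^{(5)}(8)) = 1/30240 · (5.87645e-06 − 0.000732422) = -2.40260e-08.
After k=3: 36.8550.
Correction k=4: B_{8}/8! · (f^{(7)}(21) − f^{(7)}(8)) = −1/1209600 · (3.99758e-07 − 0.000343323) = 2.83501e-10.

S_4 ≈ 36.8550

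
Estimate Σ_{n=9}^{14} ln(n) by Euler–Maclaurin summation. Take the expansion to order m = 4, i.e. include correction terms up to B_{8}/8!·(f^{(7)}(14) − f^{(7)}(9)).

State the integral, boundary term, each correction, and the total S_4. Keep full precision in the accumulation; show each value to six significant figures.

S_4 ≈ 14.5866

∫_9^14 ln(x) dx evaluates to 12.1718.
½[f(9) + f(14)] = ½[2.19722 + 2.63906] = 2.41814.
Integral + boundary = 14.5899.
k=1: B_{2}/(2)! × [f^{(1)}(14) − f^{(1)}(9)] = 1/12 × (0.0714286 − 0.111111) = -0.00330688.
Running total after k=1: 14.5866.
k=2: B_{4}/(4)! × [f^{(3)}(14) − f^{(3)}(9)] = −1/720 × (0.000728863 − 0.00274348) = 2.79809e-06.
Running total after k=2: 14.5866.
k=3: B_{6}/(6)! × [f^{(5)}(14) − f^{(5)}(9)] = 1/30240 × (4.46243e-05 − 0.000406442) = -1.19649e-08.
Running total after k=3: 14.5866.
k=4: B_{8}/(8)! × [f^{(7)}(14) − f^{(7)}(9)] = −1/1209600 × (6.83024e-06 − 0.000150534) = 1.18803e-10.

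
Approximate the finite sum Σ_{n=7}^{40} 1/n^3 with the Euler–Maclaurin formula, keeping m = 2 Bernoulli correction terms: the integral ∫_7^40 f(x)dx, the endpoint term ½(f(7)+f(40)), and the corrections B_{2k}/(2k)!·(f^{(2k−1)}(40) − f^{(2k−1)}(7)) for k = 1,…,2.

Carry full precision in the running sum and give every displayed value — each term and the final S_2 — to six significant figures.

Integral: ∫_7^40 1/x^3 dx = 0.00989158.
Boundary: ½(f(7) + f(40)) = ½(0.00291545 + 1.56250e-05) = 0.00146554.
Running total after boundary: 0.0113571.
Order-1 term: 1/12 · (-1.17187e-06 − (-0.00124948)) = 0.000104026.
Running total after k=1: 0.0114611.
Order-2 term: −1/720 · (-1.46484e-08 − (-0.000509992)) = -7.08301e-07.

S_2 ≈ 0.0114604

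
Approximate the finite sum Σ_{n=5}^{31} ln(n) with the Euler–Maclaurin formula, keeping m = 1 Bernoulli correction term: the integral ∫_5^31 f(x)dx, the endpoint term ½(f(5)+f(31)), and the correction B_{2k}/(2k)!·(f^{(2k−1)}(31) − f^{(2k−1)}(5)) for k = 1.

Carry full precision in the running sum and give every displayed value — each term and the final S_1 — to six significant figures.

S_1 ≈ 74.9141

∫_5^31 ln(x) dx evaluates to 72.4064.
Endpoint term: (f(5) + f(31))/2 = (1.60944 + 3.43399)/2 = 2.52171.
Running total after boundary: 74.9281.
k=1: B_{2}/(2)! × [f^{(1)}(31) − f^{(1)}(5)] = 1/12 × (0.0322581 − 0.200000) = -0.0139785.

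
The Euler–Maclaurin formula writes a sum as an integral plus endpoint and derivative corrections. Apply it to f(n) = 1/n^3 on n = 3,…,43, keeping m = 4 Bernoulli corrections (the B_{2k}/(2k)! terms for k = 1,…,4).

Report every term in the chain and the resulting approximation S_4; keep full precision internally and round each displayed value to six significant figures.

S_4 ≈ 0.0767921

The integral term ∫_3^43 1/x^3 dx = 0.0552851.
Boundary: ½(f(3) + f(43)) = ½(0.0370370 + 1.25775e-05) = 0.0185248.
Running total after boundary: 0.0738099.
Correction k=1: B_{2}/2! · (f^{(1)}(43) − f^{(1)}(3)) = 1/12 · (-8.77501e-07 − (-0.0370370)) = 0.00308635.
Running total after k=1: 0.0768963.
Correction k=2: B_{4}/4! · (f^{(3)}(43) − f^{(3)}(3)) = −1/720 · (-9.49162e-09 − (-0.0823045)) = -0.000114312.
Running total after k=2: 0.0767820.
Correction k=3: B_{6}/6! · (f^{(5)}(43) − f^{(5)}(3)) = 1/30240 · (-2.15602e-10 − (-0.384088)) = 1.27013e-05.
Running total after k=3: 0.0767947.
Correction k=4: B_{8}/8! · (f^{(7)}(43) − f^{(7)}(3)) = −1/1209600 · (-8.39554e-12 − (-3.07270)) = -2.54026e-06.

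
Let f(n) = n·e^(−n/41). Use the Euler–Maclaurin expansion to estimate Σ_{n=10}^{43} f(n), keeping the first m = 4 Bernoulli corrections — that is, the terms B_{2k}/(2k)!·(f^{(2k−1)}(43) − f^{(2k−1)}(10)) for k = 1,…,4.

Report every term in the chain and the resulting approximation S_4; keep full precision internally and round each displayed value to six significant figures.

The integral term ∫_10^43 x·e^(−x/41) dx = 431.776.
½[f(10) + f(43)] = ½[7.83564 + 15.0657] = 11.4507.
So far: 443.227.
k=1: B_{2}/(2)! × [f^{(1)}(43) − f^{(1)}(10)] = 1/12 × (-0.0170910 − 0.592451) = -0.0507952.
Partial sum through k=1: 443.176.
k=2: B_{4}/(4)! × [f^{(3)}(43) − f^{(3)}(10)] = −1/720 × (0.000406686 − 0.00128470) = 1.21946e-06.
Partial sum through k=2: 443.176.
k=3: B_{6}/(6)! × [f^{(5)}(43) − f^{(5)}(10)] = 1/30240 × (4.89910e-07 − 1.31883e-06) = -2.74115e-11.
Partial sum through k=3: 443.176.
k=4: B_{8}/(8)! × [f^{(7)}(43) − f^{(7)}(10)] = −1/1209600 × (4.38958e-10 − 1.11447e-09) = 5.58456e-16.

S_4 ≈ 443.176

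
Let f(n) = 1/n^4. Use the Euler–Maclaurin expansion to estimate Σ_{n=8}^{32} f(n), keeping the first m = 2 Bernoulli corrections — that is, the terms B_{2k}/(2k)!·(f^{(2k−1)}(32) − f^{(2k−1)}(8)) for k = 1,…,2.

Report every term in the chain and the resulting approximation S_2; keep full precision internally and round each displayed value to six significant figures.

S_2 ≈ 0.000773499

∫_8^32 1/x^4 dx evaluates to 0.000640869.
Endpoint term: (f(8) + f(32))/2 = (0.000244141 + 9.53674e-07)/2 = 0.000122547.
Running total after boundary: 0.000763416.
k=1: B_{2}/(2)! × [f^{(1)}(32) − f^{(1)}(8)] = 1/12 × (-1.19209e-07 − (-0.000122070)) = 1.01626e-05.
Partial sum through k=1: 0.000773579.
k=2: B_{4}/(4)! × [f^{(3)}(32) − f^{(3)}(8)] = −1/720 × (-3.49246e-09 − (-5.72205e-05)) = -7.94680e-08.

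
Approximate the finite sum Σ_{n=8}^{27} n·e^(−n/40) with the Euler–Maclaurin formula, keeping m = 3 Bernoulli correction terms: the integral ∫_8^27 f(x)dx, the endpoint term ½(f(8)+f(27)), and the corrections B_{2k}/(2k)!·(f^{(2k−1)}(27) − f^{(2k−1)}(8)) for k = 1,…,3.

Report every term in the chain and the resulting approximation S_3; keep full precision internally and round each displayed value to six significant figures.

∫_8^27 x·e^(−x/40) dx evaluates to 207.424.
Boundary: ½(f(8) + f(27)) = ½(6.54985 + 13.7472) = 10.1485.
Running total after boundary: 217.572.
Correction k=1: B_{2}/2! · (f^{(1)}(27) − f^{(1)}(8)) = 1/12 · (0.165476 − 0.654985) = -0.0407924.
Partial sum through k=1: 217.532.
Correction k=2: B_{4}/4! · (f^{(3)}(27) − f^{(3)}(8)) = −1/720 · (0.000739868 − 0.00143278) = 9.62376e-07.
Partial sum through k=2: 217.532.
Correction k=3: B_{6}/6! · (f^{(5)}(27) − f^{(5)}(8)) = 1/30240 · (8.60196e-07 − 1.53512e-06) = -2.23189e-11.

S_3 ≈ 217.532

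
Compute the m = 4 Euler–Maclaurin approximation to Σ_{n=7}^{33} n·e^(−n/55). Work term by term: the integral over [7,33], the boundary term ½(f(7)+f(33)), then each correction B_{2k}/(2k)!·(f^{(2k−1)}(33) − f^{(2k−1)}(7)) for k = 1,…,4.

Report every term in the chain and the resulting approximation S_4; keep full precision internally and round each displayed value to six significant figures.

S_4 ≈ 358.326

∫_7^33 x·e^(−x/55) dx evaluates to 346.235.
Boundary: ½(f(7) + f(33)) = ½(6.16345 + 18.1108) = 12.1371.
Integral + boundary = 358.372.
k=1: B_{2}/(2)! × [f^{(1)}(33) − f^{(1)}(7)] = 1/12 × (0.219525 − 0.768431) = -0.0457422.
After k=1: 358.326.
k=2: B_{4}/(4)! × [f^{(3)}(33) − f^{(3)}(7)] = −1/720 × (0.000435421 − 0.000836171) = 5.56598e-07.
After k=2: 358.326.
k=3: B_{6}/(6)! × [f^{(5)}(33) − f^{(5)}(7)] = 1/30240 × (2.63891e-07 − 4.68865e-07) = -6.77822e-12.
After k=3: 358.326.
k=4: B_{8}/(8)! × [f^{(7)}(33) − f^{(7)}(7)] = −1/1209600 × (1.26890e-10 − 2.18615e-10) = 7.58306e-17.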